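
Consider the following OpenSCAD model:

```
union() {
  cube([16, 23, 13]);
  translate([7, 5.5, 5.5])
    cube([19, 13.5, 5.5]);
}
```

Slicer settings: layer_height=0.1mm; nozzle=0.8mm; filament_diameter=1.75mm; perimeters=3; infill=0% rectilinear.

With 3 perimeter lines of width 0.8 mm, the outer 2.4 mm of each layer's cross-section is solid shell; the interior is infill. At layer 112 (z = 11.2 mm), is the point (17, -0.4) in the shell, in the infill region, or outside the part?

outside

At z = 11.2 mm: the cube (footprint 16×23) is included at this height; the cube at (7, 5.5) is absent (z outside [5.5, 11]); Taking the union: only the 16×23 cube is present, so the union is just that shape — 1 connected region. Overall, the cross-section is a single solid region. The nearest boundary edge runs (0.00, 0.00)→(16.00, 0.00); distance from the point to it = 1.08 mm. The point is not inside any of the regions above, so it lies outside the cross-section (1.08 mm from the nearest boundary).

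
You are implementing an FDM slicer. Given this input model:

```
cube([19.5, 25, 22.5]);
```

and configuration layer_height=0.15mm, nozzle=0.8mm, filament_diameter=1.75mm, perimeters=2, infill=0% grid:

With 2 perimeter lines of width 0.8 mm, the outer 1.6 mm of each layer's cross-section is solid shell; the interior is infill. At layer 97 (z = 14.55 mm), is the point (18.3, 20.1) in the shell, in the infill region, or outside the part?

shell

At z = 14.55 mm: the 19.5×25 cube contributes its full rectangle. Overall, the cross-section is a single solid region. The nearest boundary edge runs (19.50, 0.00)→(19.50, 25.00); distance from the point to it = 1.20 mm. The point is inside the cross-section, 1.20 mm from the nearest boundary — within the 1.6 mm shell band (2 × 0.8).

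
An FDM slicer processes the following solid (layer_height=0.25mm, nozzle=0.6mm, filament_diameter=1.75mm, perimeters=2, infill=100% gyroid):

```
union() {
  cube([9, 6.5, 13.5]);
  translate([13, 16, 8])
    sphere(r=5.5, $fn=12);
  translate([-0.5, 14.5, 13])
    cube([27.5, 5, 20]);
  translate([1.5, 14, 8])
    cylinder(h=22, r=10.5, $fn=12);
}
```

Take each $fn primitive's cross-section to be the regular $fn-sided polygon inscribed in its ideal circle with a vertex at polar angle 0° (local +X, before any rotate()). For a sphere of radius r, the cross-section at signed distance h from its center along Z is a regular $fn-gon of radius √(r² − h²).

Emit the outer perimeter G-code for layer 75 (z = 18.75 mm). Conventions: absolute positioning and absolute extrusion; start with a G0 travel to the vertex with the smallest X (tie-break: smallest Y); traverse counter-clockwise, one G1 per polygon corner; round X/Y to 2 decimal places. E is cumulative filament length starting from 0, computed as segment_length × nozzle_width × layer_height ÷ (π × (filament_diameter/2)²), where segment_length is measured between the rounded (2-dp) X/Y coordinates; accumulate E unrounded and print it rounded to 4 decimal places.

At z = 18.75 mm: the cube is not intersected at this z (z outside [0, 13.5]); the sphere at (13, 16) is not intersected at this z (|z−center|=10.750 > r=5.5); the cube at (-0.5, 14.5) (footprint 27.5×5) is included at this height; the r=10.5 cylinder at (1.5, 14) gives a regular 12-gon of circumradius 10.5 (constant along its height); Taking the union: the regions partially overlap (shared area 58.46 mm²), so overlapping operands fuse into one piece — 1 connected region. The outline is a single polygon with 15 vertices. Extrusion per mm of travel: 0.6 × 0.25 / (π × 0.875²) = 0.062363. Accumulating E over each segment gives final E = 6.0322.

G0 X-9.00 Y14.00 Z18.75
G1 X-7.59 Y8.75 E0.3390
G1 X-3.75 Y4.91 E0.6777
G1 X1.50 Y3.50 E1.0167
G1 X6.75 Y4.91 E1.3557
G1 X10.59 Y8.75 E1.6944
G1 X12.00 Y14.00 E2.0334
G1 X11.87 Y14.50 E2.0656
G1 X27.00 Y14.50 E3.0091
G1 X27.00 Y19.50 E3.3209
G1 X10.34 Y19.50 E4.3599
G1 X6.75 Y23.09 E4.6765
G1 X1.50 Y24.50 E5.0155
G1 X-3.75 Y23.09 E5.3545
G1 X-7.59 Y19.25 E5.6932
G1 X-9.00 Y14.00 E6.0322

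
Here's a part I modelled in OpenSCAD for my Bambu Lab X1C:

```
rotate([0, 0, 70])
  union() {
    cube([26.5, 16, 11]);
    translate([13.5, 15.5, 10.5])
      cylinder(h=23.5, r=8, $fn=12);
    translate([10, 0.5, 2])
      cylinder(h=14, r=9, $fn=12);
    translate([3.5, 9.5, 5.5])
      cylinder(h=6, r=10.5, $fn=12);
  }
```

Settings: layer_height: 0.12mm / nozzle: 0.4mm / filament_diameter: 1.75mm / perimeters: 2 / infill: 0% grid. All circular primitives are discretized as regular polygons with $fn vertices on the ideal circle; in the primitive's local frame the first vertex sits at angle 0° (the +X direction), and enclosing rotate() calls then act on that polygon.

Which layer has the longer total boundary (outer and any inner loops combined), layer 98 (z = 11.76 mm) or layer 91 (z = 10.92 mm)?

Layer 98 (z = 11.76): the cube is not intersected at this z (z outside [0, 11]); the r=8 cylinder at (13.5, 15.5) contributes a regular 12-gon of circumradius 8 (perimeter = 2·12·8.000·sin(180°/12) = 49.69 mm); the r=9 cylinder at (10, 0.5) contributes a regular 12-gon of circumradius 9 (perimeter = 2·12·9.000·sin(180°/12) = 55.90 mm); the cylinder at (3.5, 9.5) is not intersected at this z (z outside [5.5, 11.5]); Merging all regions: the regions partially overlap (shared area 5.33 mm²), so the edge portions inside another operand are dropped and the merged outline is re-measured after clipping — boundary = 92.69 mm; (rotated 70° about Z; rotation is an isometry so areas/perimeters/island counts are preserved). So its perimeter = 92.69 mm. Layer 91 (z = 10.92): the 26.5×16 cube contributes its full rectangle (perimeter 85.00 mm); the cylinder at (13.5, 15.5): section is a regular 12-gon, circumradius r=8 (perimeter = 2·12·8.000·sin(180°/12) = 49.69 mm); the cylinder at (10, 0.5): section is a regular 12-gon, circumradius r=9 (perimeter = 2·12·9.000·sin(180°/12) = 55.90 mm); the r=10.5 cylinder at (3.5, 9.5) contributes a regular 12-gon of circumradius 10.5 (perimeter = 2·12·10.500·sin(180°/12) = 65.22 mm); Combining (union): the regions partially overlap (shared area 447.94 mm²), so the edge portions inside another operand are dropped and the merged outline is re-measured after clipping — boundary = 109.14 mm; (whole slice rotated 70° about Z — lengths, areas and connectivity unchanged). So its perimeter = 109.14 mm. Layer 91 is larger (109.14 vs 92.69 mm).

layer 91 (z = 10.92 mm)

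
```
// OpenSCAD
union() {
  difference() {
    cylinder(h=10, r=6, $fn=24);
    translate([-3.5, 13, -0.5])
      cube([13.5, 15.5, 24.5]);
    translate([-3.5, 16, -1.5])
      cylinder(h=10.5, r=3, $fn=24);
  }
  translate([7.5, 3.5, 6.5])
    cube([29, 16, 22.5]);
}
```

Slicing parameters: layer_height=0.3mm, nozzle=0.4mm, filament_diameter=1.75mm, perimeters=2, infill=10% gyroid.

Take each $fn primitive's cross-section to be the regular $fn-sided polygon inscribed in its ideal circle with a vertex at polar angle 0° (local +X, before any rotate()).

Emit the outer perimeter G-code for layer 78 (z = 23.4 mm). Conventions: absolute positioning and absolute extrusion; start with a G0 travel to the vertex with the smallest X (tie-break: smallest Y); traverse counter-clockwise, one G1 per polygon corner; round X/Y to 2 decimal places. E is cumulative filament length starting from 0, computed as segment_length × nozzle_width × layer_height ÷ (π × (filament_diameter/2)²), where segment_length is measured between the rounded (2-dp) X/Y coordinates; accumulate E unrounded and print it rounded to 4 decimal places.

At z = 23.4 mm: the cylinder does not reach this height (z outside [0, 10]); the cube at (-3.5, 13) (footprint 13.5×15.5) is included at this height; the cylinder at (-3.5, 16) is absent (z outside [-1.5, 9]); After the difference (first − rest): the first operand is absent here, so nothing remains; the cube at (7.5, 3.5) is present — its section is the full 29×16 rectangle; Merging all regions: only the 29×16 cube at (7.5, 3.5) is present, so the union is just that shape — 1 connected region. The outline is a single polygon with 4 vertices. Extrusion per mm of travel: 0.4 × 0.3 / (π × 0.875²) = 0.049890. Accumulating E over each segment gives final E = 4.4901.

G0 X7.50 Y3.50 Z23.40
G1 X36.50 Y3.50 E1.4468
G1 X36.50 Y19.50 E2.2451
G1 X7.50 Y19.50 E3.6919
G1 X7.50 Y3.50 E4.4901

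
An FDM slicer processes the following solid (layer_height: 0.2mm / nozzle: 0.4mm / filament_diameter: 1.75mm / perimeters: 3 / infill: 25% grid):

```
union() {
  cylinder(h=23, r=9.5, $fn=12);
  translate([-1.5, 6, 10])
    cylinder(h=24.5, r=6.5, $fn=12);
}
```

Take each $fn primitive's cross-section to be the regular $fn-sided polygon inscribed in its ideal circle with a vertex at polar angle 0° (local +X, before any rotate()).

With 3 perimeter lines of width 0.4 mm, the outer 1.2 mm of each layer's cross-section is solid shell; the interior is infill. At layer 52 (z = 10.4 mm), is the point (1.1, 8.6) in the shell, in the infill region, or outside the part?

infill

At z = 10.4 mm: the r=9.5 cylinder contributes a regular 12-gon of circumradius 9.5; the r=6.5 cylinder at (-1.5, 6) gives a regular 12-gon of circumradius 6.5 (constant along its height); Combining (union): the regions partially overlap (shared area 92.52 mm²), so overlapping operands fuse into one piece — 1 connected region. Overall, the cross-section is a single solid region. The nearest boundary edge runs (1.75, 11.63)→(4.13, 9.25); distance from the point to it = 2.60 mm. The point is inside the cross-section and 2.60 mm from the nearest boundary — more than the 1.2 mm shell width (3 × 0.4), so it's in the infill interior.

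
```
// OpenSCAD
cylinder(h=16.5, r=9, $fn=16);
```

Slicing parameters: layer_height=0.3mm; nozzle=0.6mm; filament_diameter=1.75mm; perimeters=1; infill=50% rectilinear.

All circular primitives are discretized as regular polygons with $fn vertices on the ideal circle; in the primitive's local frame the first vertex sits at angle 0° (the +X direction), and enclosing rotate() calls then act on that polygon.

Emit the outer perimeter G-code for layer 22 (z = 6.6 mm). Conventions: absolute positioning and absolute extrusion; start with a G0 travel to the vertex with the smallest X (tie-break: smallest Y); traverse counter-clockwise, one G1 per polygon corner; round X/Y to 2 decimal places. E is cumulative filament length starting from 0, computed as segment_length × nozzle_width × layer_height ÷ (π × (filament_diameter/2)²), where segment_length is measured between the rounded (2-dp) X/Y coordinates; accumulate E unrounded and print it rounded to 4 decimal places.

G0 X-9.00 Y0.00 Z6.60
G1 X-8.31 Y-3.44 E0.2626
G1 X-6.36 Y-6.36 E0.5253
G1 X-3.44 Y-8.31 E0.7881
G1 X0.00 Y-9.00 E1.0507
G1 X3.44 Y-8.31 E1.3132
G1 X6.36 Y-6.36 E1.5760
G1 X8.31 Y-3.44 E1.8387
G1 X9.00 Y0.00 E2.1013
G1 X8.31 Y3.44 E2.3639
G1 X6.36 Y6.36 E2.6266
G1 X3.44 Y8.31 E2.8894
G1 X0.00 Y9.00 E3.1520
G1 X-3.44 Y8.31 E3.4145
G1 X-6.36 Y6.36 E3.6773
G1 X-8.31 Y3.44 E3.9401
G1 X-9.00 Y0.00 E4.2026

At z = 6.6 mm: the r=9 cylinder contributes a regular 16-gon of circumradius 9. The outline is a single polygon with 16 vertices. Extrusion per mm of travel: 0.6 × 0.3 / (π × 0.875²) = 0.074835. Accumulating E over each segment gives final E = 4.2026.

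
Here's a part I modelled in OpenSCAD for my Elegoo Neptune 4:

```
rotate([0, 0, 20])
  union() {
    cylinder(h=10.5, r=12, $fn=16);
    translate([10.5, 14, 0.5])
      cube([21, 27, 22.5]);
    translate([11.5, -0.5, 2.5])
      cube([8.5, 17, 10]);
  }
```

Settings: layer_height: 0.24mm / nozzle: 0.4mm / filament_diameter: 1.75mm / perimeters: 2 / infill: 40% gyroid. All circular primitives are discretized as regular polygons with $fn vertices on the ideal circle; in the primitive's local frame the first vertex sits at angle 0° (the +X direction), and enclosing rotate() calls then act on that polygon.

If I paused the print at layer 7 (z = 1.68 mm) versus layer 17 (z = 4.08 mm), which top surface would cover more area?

layer 17 (z = 4.08 mm)

Layer 7 (z = 1.68): the cylinder: section is a regular 16-gon, circumradius r=12 (area = (16/2)·12.000²·sin(360°/16) = 440.85 mm²); the 21×27 cube at (10.5, 14) contributes its full rectangle (area 567.00 mm²); the cube at (11.5, -0.5) does not reach this height (z outside [2.5, 12.5]); Combining (union): the 2 present regions are separate (no shared area or edge), so areas and boundary lengths simply add and each stays a separate island — area = 1007.85 mm²; (rotated 20° about Z; rotation is an isometry so areas/perimeters/island counts are preserved). So its area = 1007.85 mm². Layer 17 (z = 4.08): the r=12 cylinder contributes a regular 16-gon of circumradius 12 (area = (16/2)·12.000²·sin(360°/16) = 440.85 mm²); the cube at (10.5, 14) (footprint 21×27) is included at this height (area 567.00 mm²); the 8.5×17 cube at (11.5, -0.5) contributes its full rectangle (area 144.50 mm²); Merging all regions: the regions partially overlap — summed areas 1152.35 mm² minus the doubly-counted overlap 22.10 mm² gives 1130.25 mm² — area = 1130.25 mm²; (whole slice rotated 20° about Z — lengths, areas and connectivity unchanged). So its area = 1130.25 mm². Layer 17 is larger (1130.25 vs 1007.85 mm²).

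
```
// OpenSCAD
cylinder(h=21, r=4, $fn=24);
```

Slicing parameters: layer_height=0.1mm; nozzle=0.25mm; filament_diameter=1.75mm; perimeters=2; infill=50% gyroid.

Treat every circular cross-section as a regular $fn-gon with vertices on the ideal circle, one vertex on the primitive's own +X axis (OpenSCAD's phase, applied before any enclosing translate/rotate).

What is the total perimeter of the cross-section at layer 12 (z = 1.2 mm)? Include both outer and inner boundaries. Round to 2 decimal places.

25.06 mm

At z = 1.2 mm: the cylinder: section is a regular 24-gon, circumradius r=4 (perimeter = 2·24·4.000·sin(180°/24) = 25.06 mm). Overall, the cross-section is a single solid region. Total boundary length (outer) = 25.06 mm.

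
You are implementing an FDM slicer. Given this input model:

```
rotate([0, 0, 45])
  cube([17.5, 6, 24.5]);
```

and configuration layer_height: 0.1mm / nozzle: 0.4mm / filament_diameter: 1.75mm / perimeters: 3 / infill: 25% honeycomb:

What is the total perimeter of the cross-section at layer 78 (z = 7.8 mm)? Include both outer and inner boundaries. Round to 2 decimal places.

At z = 7.8 mm: the cube (footprint 17.5×6) is included at this height (perimeter 47.00 mm); (whole slice rotated 45° about Z — lengths, areas and connectivity unchanged). Overall, the cross-section is a single solid region. Total boundary length (outer) = 47.00 mm.

47.00 mm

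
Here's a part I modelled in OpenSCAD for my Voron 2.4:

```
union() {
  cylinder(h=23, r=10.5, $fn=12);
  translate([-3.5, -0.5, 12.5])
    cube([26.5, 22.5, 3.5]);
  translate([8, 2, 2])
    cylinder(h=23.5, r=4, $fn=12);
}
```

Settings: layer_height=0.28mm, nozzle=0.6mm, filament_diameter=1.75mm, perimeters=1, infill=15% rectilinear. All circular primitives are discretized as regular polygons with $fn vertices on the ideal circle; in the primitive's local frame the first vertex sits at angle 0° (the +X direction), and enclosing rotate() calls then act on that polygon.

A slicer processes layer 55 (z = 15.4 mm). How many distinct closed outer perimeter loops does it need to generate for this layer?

1

At z = 15.4 mm: the cylinder: section is a regular 12-gon, circumradius r=10.5; the cube at (-3.5, -0.5) is present — its section is the full 26.5×22.5 rectangle; the r=4 cylinder at (8, 2) gives a regular 12-gon of circumradius 4 (constant along its height); Combining (union): the regions partially overlap (shared area 172.52 mm²), so overlapping operands fuse into one piece — 1 connected region. The result has 1 disconnected region.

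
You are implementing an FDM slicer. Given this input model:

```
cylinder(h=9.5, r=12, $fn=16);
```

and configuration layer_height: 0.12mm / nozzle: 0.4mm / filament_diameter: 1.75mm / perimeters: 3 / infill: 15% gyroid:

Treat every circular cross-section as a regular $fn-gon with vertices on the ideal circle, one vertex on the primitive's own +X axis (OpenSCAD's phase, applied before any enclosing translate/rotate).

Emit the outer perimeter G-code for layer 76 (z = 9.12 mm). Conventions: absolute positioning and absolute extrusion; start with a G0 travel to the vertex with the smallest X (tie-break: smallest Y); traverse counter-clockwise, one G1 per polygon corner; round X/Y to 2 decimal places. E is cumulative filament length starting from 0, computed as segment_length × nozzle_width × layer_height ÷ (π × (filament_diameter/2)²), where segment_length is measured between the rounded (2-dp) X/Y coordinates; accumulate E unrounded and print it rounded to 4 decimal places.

At z = 9.12 mm: the cylinder: section is a regular 16-gon, circumradius r=12. The outline is a single polygon with 16 vertices. Extrusion per mm of travel: 0.4 × 0.12 / (π × 0.875²) = 0.019956. Accumulating E over each segment gives final E = 1.4954.

G0 X-12.00 Y0.00 Z9.12
G1 X-11.09 Y-4.59 E0.0934
G1 X-8.49 Y-8.49 E0.1869
G1 X-4.59 Y-11.09 E0.2805
G1 X0.00 Y-12.00 E0.3738
G1 X4.59 Y-11.09 E0.4672
G1 X8.49 Y-8.49 E0.5608
G1 X11.09 Y-4.59 E0.6543
G1 X12.00 Y0.00 E0.7477
G1 X11.09 Y4.59 E0.8411
G1 X8.49 Y8.49 E0.9346
G1 X4.59 Y11.09 E1.0281
G1 X0.00 Y12.00 E1.1215
G1 X-4.59 Y11.09 E1.2149
G1 X-8.49 Y8.49 E1.3084
G1 X-11.09 Y4.59 E1.4020
G1 X-12.00 Y0.00 E1.4954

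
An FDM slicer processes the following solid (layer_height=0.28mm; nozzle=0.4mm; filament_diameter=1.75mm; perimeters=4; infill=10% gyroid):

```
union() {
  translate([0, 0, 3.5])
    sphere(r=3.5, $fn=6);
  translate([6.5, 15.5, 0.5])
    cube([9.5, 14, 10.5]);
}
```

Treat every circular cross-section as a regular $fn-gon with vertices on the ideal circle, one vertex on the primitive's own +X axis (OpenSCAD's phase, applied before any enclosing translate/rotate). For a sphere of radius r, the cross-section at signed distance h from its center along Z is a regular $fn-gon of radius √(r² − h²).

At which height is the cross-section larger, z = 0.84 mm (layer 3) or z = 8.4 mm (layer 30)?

layer 3 (z = 0.84 mm)

Layer 3 (z = 0.84): the r=3.5 sphere slices to a regular 6-gon of circumradius 2.275 (√(r²−h²) with h=2.66 from center) (area = (6/2)·2.275²·sin(360°/6) = 13.44 mm²); the cube at (6.5, 15.5) is present — its section is the full 9.5×14 rectangle (area 133.00 mm²); Merging all regions: the 2 present regions are separate (no shared area or edge), so areas and boundary lengths simply add and each stays a separate island — area = 146.44 mm². So its area = 146.44 mm². Layer 30 (z = 8.4): the sphere is absent (|z−center|=4.900 > r=3.5); the cube at (6.5, 15.5) (footprint 9.5×14) is included at this height (area 133.00 mm²); Taking the union: only the 9.5×14 cube at (6.5, 15.5) is present, so the union is just that shape — area = 133.00 mm². So its area = 133.00 mm². Layer 3 is larger (146.44 vs 133.00 mm²).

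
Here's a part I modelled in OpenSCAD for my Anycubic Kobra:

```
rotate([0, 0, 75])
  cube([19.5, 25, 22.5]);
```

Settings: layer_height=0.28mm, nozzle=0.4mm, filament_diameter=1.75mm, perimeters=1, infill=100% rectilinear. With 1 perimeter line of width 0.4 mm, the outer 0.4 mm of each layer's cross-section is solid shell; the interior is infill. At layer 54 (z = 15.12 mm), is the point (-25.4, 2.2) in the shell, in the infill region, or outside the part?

At z = 15.12 mm: the cube is present — its section is the full 19.5×25 rectangle; (rotated 75° about Z; rotation is an isometry so areas/perimeters/island counts are preserved). Overall, the cross-section is a single solid region. Undo the 75° rotation: the query point maps to (-4.449, 25.104) in the un-rotated model frame. The nearest boundary edge runs (19.50, 25.00)→(0.00, 25.00); distance from the point to it = 4.45 mm. The point is not inside any of the regions above, so it lies outside the cross-section (4.45 mm from the nearest boundary).

outside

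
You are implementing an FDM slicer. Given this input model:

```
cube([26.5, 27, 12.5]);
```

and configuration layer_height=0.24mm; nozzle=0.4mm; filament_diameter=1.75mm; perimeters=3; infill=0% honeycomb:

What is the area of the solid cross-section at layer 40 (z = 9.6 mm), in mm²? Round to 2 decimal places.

715.50 mm²

At z = 9.6 mm: the cube is present — its section is the full 26.5×27 rectangle (area 715.50 mm²). Overall, the cross-section is a single solid region. Net area = 715.50 mm².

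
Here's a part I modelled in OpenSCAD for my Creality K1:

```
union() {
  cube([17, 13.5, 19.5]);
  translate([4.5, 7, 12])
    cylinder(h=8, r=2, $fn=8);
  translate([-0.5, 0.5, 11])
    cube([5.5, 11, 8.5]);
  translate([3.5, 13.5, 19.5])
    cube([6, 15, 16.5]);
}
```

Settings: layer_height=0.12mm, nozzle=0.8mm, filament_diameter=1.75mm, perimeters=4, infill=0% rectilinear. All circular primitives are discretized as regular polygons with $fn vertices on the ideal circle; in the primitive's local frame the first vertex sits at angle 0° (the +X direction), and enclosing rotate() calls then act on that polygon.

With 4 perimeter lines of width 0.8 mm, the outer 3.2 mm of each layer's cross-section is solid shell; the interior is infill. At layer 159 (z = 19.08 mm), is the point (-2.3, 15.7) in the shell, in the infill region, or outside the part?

At z = 19.08 mm: the cube is present — its section is the full 17×13.5 rectangle; the cylinder at (4.5, 7): section is a regular 8-gon, circumradius r=2; the 5.5×11 cube at (-0.5, 0.5) contributes its full rectangle; the cube at (3.5, 13.5) does not reach this height (z outside [19.5, 36]); Taking the union: the regions partially overlap (shared area 66.31 mm²), so overlapping operands fuse into one piece — 1 connected region. Overall, the cross-section is a single solid region. The nearest boundary edge runs (0.00, 11.50)→(0.00, 13.50); distance from the point to it = 3.18 mm. The point is not inside any of the regions above, so it lies outside the cross-section (3.18 mm from the nearest boundary).

outside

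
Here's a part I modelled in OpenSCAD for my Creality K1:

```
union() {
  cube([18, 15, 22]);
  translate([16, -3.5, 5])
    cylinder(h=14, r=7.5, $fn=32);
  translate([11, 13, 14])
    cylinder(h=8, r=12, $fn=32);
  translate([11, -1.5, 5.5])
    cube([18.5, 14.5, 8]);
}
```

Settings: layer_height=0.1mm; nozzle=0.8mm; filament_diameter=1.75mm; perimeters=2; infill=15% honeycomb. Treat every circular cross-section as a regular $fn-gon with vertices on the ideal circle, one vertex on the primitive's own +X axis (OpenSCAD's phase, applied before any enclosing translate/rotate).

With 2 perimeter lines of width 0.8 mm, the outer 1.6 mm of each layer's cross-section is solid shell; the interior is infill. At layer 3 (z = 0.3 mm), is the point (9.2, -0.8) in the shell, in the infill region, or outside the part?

outside

At z = 0.3 mm: the cube is present — its section is the full 18×15 rectangle; the cylinder at (16, -3.5) does not reach this height (z outside [5, 19]); the cylinder at (11, 13) is not intersected at this z (z outside [14, 22]); the cube at (11, -1.5) is not intersected at this z (z outside [5.5, 13.5]); Combining (union): only the 18×15 cube is present, so the union is just that shape — 1 connected region. Overall, the cross-section is a single solid region. The nearest boundary edge runs (0.00, 0.00)→(18.00, 0.00); distance from the point to it = 0.80 mm. The point is not inside any of the regions above, so it lies outside the cross-section (0.80 mm from the nearest boundary).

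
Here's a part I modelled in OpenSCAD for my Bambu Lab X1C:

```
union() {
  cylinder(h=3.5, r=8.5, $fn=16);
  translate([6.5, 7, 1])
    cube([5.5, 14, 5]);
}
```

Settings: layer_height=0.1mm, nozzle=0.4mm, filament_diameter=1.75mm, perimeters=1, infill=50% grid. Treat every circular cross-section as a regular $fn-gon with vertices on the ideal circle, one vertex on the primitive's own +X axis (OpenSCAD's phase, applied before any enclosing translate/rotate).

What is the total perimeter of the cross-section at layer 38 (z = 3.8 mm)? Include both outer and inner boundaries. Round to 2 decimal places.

At z = 3.8 mm: the cylinder is absent (z outside [0, 3.5]); the cube at (6.5, 7) is present — its section is the full 5.5×14 rectangle (perimeter 39.00 mm); Combining (union): only the 5.5×14 cube at (6.5, 7) is present, so the union is just that shape — boundary = 39.00 mm. Overall, the cross-section is a single solid region. Total boundary length (outer) = 39.00 mm.

39.00 mm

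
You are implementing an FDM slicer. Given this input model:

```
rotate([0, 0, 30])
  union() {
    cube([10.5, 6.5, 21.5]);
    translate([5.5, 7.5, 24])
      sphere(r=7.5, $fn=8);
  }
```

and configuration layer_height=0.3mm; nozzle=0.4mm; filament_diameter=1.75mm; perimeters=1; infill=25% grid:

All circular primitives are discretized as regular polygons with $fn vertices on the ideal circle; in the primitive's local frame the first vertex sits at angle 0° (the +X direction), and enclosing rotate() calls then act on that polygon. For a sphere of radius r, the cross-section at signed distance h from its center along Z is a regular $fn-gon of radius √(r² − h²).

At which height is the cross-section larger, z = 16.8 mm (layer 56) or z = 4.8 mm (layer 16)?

Layer 56 (z = 16.8): the cube (footprint 10.5×6.5) is included at this height (area 68.25 mm²); the sphere at (5.5, 7.5): section is a regular 8-gon, circumradius = √(r²−h²) = √(7.5²−7.2²) = 2.100 (area = (8/2)·2.100²·sin(360°/8) = 12.47 mm²); Taking the union: the regions partially overlap — summed areas 80.72 mm² minus the doubly-counted overlap 2.45 mm² gives 78.27 mm² — area = 78.27 mm²; (rotated 30° about Z; rotation is an isometry so areas/perimeters/island counts are preserved). So its area = 78.27 mm². Layer 16 (z = 4.8): the 10.5×6.5 cube contributes its full rectangle (area 68.25 mm²); the sphere at (5.5, 7.5) is not intersected at this z (|z−center|=19.200 > r=7.5); Combining (union): only the 10.5×6.5 cube is present, so the union is just that shape — area = 68.25 mm²; (rotated 30° about Z; rotation is an isometry so areas/perimeters/island counts are preserved). So its area = 68.25 mm². Layer 56 is larger (78.27 vs 68.25 mm²).

layer 56 (z = 16.8 mm)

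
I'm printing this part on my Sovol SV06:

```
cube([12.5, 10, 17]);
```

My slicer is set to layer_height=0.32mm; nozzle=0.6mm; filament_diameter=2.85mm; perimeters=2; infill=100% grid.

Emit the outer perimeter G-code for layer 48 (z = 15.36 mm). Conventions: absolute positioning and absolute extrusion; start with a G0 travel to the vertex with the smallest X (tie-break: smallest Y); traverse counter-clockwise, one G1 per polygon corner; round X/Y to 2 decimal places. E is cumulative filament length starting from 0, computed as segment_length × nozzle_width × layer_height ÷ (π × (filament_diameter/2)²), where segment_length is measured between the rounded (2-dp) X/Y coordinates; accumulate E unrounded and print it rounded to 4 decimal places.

G0 X0.00 Y0.00 Z15.36
G1 X12.50 Y0.00 E0.3762
G1 X12.50 Y10.00 E0.6772
G1 X0.00 Y10.00 E1.0534
G1 X0.00 Y0.00 E1.3544

At z = 15.36 mm: the 12.5×10 cube contributes its full rectangle. The outline is a single polygon with 4 vertices. Extrusion per mm of travel: 0.6 × 0.32 / (π × 1.425²) = 0.030097. Accumulating E over each segment gives final E = 1.3544.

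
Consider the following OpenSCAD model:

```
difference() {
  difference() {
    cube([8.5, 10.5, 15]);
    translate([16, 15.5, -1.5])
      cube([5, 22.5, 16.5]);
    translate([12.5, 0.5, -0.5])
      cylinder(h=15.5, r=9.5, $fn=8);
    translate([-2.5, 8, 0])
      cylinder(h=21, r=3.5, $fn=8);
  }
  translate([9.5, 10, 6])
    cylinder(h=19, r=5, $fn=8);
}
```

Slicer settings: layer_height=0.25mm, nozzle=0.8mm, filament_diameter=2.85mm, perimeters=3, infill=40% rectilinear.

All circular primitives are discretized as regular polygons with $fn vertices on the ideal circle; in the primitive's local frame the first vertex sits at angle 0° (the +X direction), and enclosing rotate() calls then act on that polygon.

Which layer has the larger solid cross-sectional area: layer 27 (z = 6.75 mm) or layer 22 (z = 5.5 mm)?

Layer 27 (z = 6.75): the cube is present — its section is the full 8.5×10.5 rectangle (area 89.25 mm²); the cube at (16, 15.5) (footprint 5×22.5) is included at this height (area 112.50 mm²); the cylinder at (12.5, 0.5): section is a regular 8-gon, circumradius r=9.5 (area = (8/2)·9.500²·sin(360°/8) = 255.27 mm²); the r=3.5 cylinder at (-2.5, 8) contributes a regular 8-gon of circumradius 3.5 (area = (8/2)·3.500²·sin(360°/8) = 34.65 mm²); Taking the first minus the rest: starting from the 8.5×10.5 cube (89.25 mm²), the 5×22.5 cube at (16, 15.5) misses the remaining region (no effect); the r=9.5 cylinder at (12.5, 0.5) partially overlaps it — only the 31.83 mm² overlap (of its 255.27 mm²) is removed, clipping the outline; the r=3.5 cylinder at (-2.5, 8) partially overlaps it — only the 2.41 mm² overlap (of its 34.65 mm²) is removed, clipping the outline — area = 55.01 mm²; the r=5 cylinder at (9.5, 10) gives a regular 8-gon of circumradius 5 (constant along its height) (area = (8/2)·5.000²·sin(360°/8) = 70.71 mm²); Taking the first minus the rest: starting from the result so far (55.01 mm²), the r=5 cylinder at (9.5, 10) partially overlaps it — only the 9.96 mm² overlap (of its 70.71 mm²) is removed, clipping the outline — area = 45.05 mm². So its area = 45.05 mm². Layer 22 (z = 5.5): the cube (footprint 8.5×10.5) is included at this height (area 89.25 mm²); the cube at (16, 15.5) is present — its section is the full 5×22.5 rectangle (area 112.50 mm²); the r=9.5 cylinder at (12.5, 0.5) contributes a regular 8-gon of circumradius 9.5 (area = (8/2)·9.500²·sin(360°/8) = 255.27 mm²); the cylinder at (-2.5, 8): section is a regular 8-gon, circumradius r=3.5 (area = (8/2)·3.500²·sin(360°/8) = 34.65 mm²); Subtracting the remaining from the first: starting from the 8.5×10.5 cube (89.25 mm²), the 5×22.5 cube at (16, 15.5) misses the remaining region (no effect); the r=9.5 cylinder at (12.5, 0.5) partially overlaps it — only the 31.83 mm² overlap (of its 255.27 mm²) is removed, clipping the outline; the r=3.5 cylinder at (-2.5, 8) partially overlaps it — only the 2.41 mm² overlap (of its 34.65 mm²) is removed, clipping the outline — area = 55.01 mm²; the cylinder at (9.5, 10) is not intersected at this z (z outside [6, 25]); After the difference (first − rest): none of the subtracted shapes is present at this height, so that combined region is unchanged — area = 55.01 mm². So its area = 55.01 mm². Layer 22 is larger (55.01 vs 45.05 mm²).

layer 22 (z = 5.5 mm)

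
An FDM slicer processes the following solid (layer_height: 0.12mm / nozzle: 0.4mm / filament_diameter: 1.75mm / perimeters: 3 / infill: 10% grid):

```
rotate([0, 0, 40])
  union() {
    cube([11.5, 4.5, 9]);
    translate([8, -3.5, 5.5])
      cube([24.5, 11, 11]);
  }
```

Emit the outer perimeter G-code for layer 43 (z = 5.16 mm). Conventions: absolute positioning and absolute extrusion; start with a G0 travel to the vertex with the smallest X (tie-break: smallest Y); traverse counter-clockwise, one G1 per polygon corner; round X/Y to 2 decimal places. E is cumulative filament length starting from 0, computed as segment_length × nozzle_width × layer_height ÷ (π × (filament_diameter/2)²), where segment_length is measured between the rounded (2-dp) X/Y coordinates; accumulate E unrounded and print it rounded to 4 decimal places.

G0 X-2.89 Y3.45 Z5.16
G1 X0.00 Y0.00 E0.0898
G1 X8.81 Y7.39 E0.3193
G1 X5.92 Y10.84 E0.4091
G1 X-2.89 Y3.45 E0.6386

At z = 5.16 mm: the cube (footprint 11.5×4.5) is included at this height; the cube at (8, -3.5) does not reach this height (z outside [5.5, 16.5]); Combining (union): only the 11.5×4.5 cube is present, so the union is just that shape — 1 connected region; (whole slice rotated 40° about Z — lengths, areas and connectivity unchanged). The outline is a single polygon with 4 vertices. Extrusion per mm of travel: 0.4 × 0.12 / (π × 0.875²) = 0.019956. Accumulating E over each segment gives final E = 0.6386.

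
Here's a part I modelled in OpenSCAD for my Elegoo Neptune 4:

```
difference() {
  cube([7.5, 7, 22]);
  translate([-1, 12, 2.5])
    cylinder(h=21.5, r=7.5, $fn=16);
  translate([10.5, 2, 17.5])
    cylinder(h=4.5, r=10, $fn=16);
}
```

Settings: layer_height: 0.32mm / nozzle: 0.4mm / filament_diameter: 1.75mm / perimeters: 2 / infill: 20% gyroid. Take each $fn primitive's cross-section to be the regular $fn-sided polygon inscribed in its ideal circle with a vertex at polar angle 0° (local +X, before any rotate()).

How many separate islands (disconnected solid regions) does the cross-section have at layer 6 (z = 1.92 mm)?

1

At z = 1.92 mm: the cube (footprint 7.5×7) is included at this height; the cylinder at (-1, 12) is absent (z outside [2.5, 24]); the cylinder at (10.5, 2) is absent (z outside [17.5, 22]); After the difference (first − rest): none of the subtracted shapes is present at this height, so the 7.5×7 cube is unchanged — 1 connected region. Overall, the cross-section is a single solid region. Island count = 1.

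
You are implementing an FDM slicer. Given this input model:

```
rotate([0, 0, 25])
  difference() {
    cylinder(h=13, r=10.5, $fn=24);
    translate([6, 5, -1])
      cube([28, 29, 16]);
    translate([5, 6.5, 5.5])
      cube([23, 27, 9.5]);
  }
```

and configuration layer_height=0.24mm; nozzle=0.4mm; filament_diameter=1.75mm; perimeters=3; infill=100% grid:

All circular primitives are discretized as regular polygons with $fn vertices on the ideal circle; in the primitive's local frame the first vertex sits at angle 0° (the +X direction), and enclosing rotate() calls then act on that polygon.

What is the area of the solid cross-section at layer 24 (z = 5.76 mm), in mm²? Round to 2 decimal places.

At z = 5.76 mm: the r=10.5 cylinder gives a regular 24-gon of circumradius 10.5 (constant along its height) (area = (24/2)·10.500²·sin(360°/24) = 342.42 mm²); the cube at (6, 5) is present — its section is the full 28×29 rectangle (area 812.00 mm²); the cube at (5, 6.5) is present — its section is the full 23×27 rectangle (area 621.00 mm²); Taking the first minus the rest: starting from the r=10.5 cylinder (342.42 mm²), the 28×29 cube at (6, 5) partially overlaps it — only the 6.48 mm² overlap (of its 812.00 mm²) is removed, clipping the outline; the 23×27 cube at (5, 6.5) partially overlaps it — only the 2.39 mm² overlap (of its 621.00 mm²) is removed, clipping the outline — area = 333.55 mm²; (rotated 25° about Z; rotation is an isometry so areas/perimeters/island counts are preserved). Overall, the cross-section is a single solid region. Net area = 333.55 mm².

333.55 mm²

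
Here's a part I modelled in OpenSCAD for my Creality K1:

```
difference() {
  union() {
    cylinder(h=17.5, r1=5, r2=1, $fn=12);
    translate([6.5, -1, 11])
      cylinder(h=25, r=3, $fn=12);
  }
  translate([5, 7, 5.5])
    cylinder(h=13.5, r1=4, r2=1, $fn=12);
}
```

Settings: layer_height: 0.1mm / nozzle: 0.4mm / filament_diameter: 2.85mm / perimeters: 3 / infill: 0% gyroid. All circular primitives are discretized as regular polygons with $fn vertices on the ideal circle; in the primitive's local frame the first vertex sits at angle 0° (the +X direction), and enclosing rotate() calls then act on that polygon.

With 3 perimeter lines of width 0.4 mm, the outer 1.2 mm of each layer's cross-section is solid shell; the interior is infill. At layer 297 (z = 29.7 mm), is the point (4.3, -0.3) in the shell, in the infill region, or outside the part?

shell

At z = 29.7 mm: the cone does not reach this height (z outside [0, 17.5]); the r=3 cylinder at (6.5, -1) gives a regular 12-gon of circumradius 3 (constant along its height); Merging all regions: only the r=3 cylinder at (6.5, -1) is present, so the union is just that shape — 1 connected region; the cone at (5, 7) does not reach this height (z outside [5.5, 19]); Subtracting the remaining from the first: none of the subtracted shapes is present at this height, so the result so far is unchanged — 1 connected region. Overall, the cross-section is a single solid region. The nearest boundary edge runs (3.90, 0.50)→(3.50, -1.00); distance from the point to it = 0.59 mm. The point is inside the cross-section, 0.59 mm from the nearest boundary — within the 1.2 mm shell band (3 × 0.4).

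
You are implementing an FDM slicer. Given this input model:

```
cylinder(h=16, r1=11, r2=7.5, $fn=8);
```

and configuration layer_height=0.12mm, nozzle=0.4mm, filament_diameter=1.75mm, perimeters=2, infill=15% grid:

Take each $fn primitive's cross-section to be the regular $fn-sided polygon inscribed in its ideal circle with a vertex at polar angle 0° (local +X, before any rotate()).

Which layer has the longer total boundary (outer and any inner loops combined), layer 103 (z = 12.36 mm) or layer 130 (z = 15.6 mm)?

Layer 103 (z = 12.36): the cone contributes a regular 8-gon of circumradius 8.296 (interpolated between r1=11 and r2=7.5 at t=0.772) (perimeter = 2·8·8.296·sin(180°/8) = 50.80 mm). So its perimeter = 50.80 mm. Layer 130 (z = 15.6): the cone contributes a regular 8-gon of circumradius 7.588 (interpolated between r1=11 and r2=7.5 at t=0.975) (perimeter = 2·8·7.588·sin(180°/8) = 46.46 mm). So its perimeter = 46.46 mm. Layer 103 is larger (50.80 vs 46.46 mm).

layer 103 (z = 12.36 mm)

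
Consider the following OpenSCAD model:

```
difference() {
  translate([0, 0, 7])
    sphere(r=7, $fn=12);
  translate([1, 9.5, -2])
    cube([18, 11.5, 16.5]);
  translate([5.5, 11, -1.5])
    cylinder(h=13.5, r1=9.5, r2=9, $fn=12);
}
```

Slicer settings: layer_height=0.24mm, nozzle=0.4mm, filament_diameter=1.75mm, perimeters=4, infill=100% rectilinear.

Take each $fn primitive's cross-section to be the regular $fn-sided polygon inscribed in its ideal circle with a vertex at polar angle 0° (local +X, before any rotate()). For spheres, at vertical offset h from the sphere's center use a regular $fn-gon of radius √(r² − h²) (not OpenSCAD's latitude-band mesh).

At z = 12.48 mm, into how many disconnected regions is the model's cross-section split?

At z = 12.48 mm: the sphere: section is a regular 12-gon, circumradius = √(r²−h²) = √(7²−5.48²) = 4.355; the cube at (1, 9.5) (footprint 18×11.5) is included at this height; the cone at (5.5, 11) is not intersected at this z (z outside [-1.5, 12]); Taking the first minus the rest: starting from the r=7 sphere, the 18×11.5 cube at (1, 9.5) misses the remaining region (no effect) — 1 connected region. The result has 1 disconnected region.

1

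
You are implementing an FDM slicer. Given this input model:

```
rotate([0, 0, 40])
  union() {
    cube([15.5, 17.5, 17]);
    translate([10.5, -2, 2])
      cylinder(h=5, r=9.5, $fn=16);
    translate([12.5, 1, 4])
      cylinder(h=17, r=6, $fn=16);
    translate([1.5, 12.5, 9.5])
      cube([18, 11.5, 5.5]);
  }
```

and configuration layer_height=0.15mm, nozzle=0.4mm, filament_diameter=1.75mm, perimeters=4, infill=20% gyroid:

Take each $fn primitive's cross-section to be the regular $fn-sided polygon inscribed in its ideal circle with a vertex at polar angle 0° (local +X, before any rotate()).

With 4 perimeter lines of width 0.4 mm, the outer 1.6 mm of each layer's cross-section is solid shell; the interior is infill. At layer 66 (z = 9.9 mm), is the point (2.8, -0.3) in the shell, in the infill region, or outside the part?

outside

At z = 9.9 mm: the cube (footprint 15.5×17.5) is included at this height; the cylinder at (10.5, -2) does not reach this height (z outside [2, 7]); the r=6 cylinder at (12.5, 1) gives a regular 16-gon of circumradius 6 (constant along its height); the cube at (1.5, 12.5) (footprint 18×11.5) is included at this height; Merging all regions: the regions partially overlap (shared area 123.44 mm²), so overlapping operands fuse into one piece — 1 connected region; (rotated 40° about Z; rotation is an isometry so areas/perimeters/island counts are preserved). Overall, the cross-section is a single solid region. Undo the 40° rotation: the query point maps to (1.952, -2.030) in the un-rotated model frame. The nearest boundary edge runs (6.70, 0.00)→(0.00, 0.00); distance from the point to it = 2.03 mm. The point is not inside any of the regions above, so it lies outside the cross-section (2.03 mm from the nearest boundary).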